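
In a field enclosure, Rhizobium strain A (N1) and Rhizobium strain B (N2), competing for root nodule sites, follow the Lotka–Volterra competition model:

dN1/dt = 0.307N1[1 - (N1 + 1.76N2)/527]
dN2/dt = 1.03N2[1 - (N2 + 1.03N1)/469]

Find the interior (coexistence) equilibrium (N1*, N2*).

N1* ≈ 367, N2* ≈ 90.8

Setting both brackets to zero gives the nullclines N1 + 1.76N2 = 527 and 1.03N1 + N2 = 469.
Substituting N2 = 469 - 1.03N1 into the first: N1(1 - 1.76·1.03) = 527 - 1.76·469.
So N1* = -298/-0.813 = 367, and then N2* = 469 - 1.03·367 = 90.8.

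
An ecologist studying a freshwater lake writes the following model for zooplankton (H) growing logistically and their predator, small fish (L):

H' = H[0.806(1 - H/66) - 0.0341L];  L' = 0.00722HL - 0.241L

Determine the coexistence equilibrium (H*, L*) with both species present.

From dL/dt = 0 with L > 0: 0.00722H* = 0.241, so H* = 33.4.
Substitute into dH/dt = 0: 0.806(1 - 33.4/66) = 0.0341L*.
The bracket is 0.494, giving L* = 0.398/0.0341 = 11.7.

H* ≈ 33.4, L* ≈ 11.7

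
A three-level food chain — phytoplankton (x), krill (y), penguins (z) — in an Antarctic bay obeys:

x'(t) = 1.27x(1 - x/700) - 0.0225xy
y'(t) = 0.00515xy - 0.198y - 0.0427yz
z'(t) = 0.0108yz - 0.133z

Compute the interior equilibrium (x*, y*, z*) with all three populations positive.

x* ≈ 547, y* ≈ 12.3, z* ≈ 61.4

From dz/dt = 0: 0.0108y* = 0.133, so y* = 12.3.
From dx/dt = 0: 1.27(1 - x*/700) = 0.0225·12.3, giving x* = 700·(1 - 0.218) = 547.
From dy/dt = 0: 0.00515·547 - 0.198 = 0.0427z*, so z* = 2.62/0.0427 = 61.4.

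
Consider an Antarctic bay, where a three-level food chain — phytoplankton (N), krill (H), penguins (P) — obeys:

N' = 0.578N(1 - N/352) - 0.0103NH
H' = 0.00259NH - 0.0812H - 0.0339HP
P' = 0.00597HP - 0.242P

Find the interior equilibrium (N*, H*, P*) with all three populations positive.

From dP/dt = 0: 0.00597H* = 0.242, so H* = 40.5.
From dN/dt = 0: 0.578(1 - N*/352) = 0.0103·40.5, giving N* = 352·(1 - 0.722) = 97.7.
From dH/dt = 0: 0.00259·97.7 - 0.0812 = 0.0339P*, so P* = 0.172/0.0339 = 5.07.

N* ≈ 97.7, H* ≈ 40.5, P* ≈ 5.07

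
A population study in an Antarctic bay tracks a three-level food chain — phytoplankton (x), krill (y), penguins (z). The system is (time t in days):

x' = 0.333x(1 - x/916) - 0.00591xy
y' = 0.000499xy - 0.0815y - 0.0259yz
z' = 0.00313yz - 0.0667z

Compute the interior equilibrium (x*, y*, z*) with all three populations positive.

x* ≈ 570, y* ≈ 21.3, z* ≈ 7.83

From dz/dt = 0: 0.00313y* = 0.0667, so y* = 21.3.
From dx/dt = 0: 0.333(1 - x*/916) = 0.00591·21.3, giving x* = 916·(1 - 0.378) = 570.
From dy/dt = 0: 0.000499·570 - 0.0815 = 0.0259z*, so z* = 0.203/0.0259 = 7.83.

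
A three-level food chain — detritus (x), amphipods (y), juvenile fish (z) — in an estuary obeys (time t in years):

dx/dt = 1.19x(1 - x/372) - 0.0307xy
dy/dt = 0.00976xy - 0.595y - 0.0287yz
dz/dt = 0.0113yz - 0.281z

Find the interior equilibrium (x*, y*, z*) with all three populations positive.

x* ≈ 133, y* ≈ 24.9, z* ≈ 24.6

From dz/dt = 0: 0.0113y* = 0.281, so y* = 24.9.
From dx/dt = 0: 1.19(1 - x*/372) = 0.0307·24.9, giving x* = 372·(1 - 0.642) = 133.
From dy/dt = 0: 0.00976·133 - 0.595 = 0.0287z*, so z* = 0.706/0.0287 = 24.6.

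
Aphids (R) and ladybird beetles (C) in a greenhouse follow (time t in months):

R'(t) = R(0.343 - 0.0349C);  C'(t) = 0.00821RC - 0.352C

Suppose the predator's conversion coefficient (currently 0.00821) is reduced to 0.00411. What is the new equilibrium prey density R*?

At the interior fixed point, setting dC/dt = 0 with C > 0 fixes R* = (predator death rate)/(RC coefficient) — independent of the other coefficients.
With the change, R* = 0.352/0.00411 = 85.6; it rises from 42.9.

R* ≈ 85.6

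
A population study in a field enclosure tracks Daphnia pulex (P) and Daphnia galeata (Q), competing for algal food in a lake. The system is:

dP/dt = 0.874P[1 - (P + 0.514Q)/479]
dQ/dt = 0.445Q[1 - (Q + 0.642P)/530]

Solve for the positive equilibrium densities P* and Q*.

Setting both brackets to zero gives the nullclines P + 0.514Q = 479 and 0.642P + Q = 530.
Substituting Q = 530 - 0.642P into the first: P(1 - 0.514·0.642) = 479 - 0.514·530.
So P* = 207/0.67 = 308, and then Q* = 530 - 0.642·308 = 332.

P* ≈ 308, Q* ≈ 332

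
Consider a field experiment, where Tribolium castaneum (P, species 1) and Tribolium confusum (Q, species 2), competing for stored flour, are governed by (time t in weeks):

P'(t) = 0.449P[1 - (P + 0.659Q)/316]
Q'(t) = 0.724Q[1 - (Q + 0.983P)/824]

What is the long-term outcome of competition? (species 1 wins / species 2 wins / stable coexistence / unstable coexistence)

species 2 excludes species 1

Compare the nullcline intercepts: K1/α12 = 316/0.659 = 480 < K2 = 824; K2/α21 = 824/0.983 = 838 > K1 = 316.
Since the inequalities point opposite ways, species 2 can invade but species 1 cannot.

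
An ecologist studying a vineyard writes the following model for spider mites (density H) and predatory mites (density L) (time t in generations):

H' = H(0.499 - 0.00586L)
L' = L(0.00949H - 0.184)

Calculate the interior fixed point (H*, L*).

H* ≈ 19.4, L* ≈ 85.2

Set dL/dt = 0 with L > 0: 0.00949H - 0.184 = 0, so H* = 0.184/0.00949 = 19.4.
Set dH/dt = 0 with H > 0: 0.499 - 0.00586L = 0, so L* = 0.499/0.00586 = 85.2.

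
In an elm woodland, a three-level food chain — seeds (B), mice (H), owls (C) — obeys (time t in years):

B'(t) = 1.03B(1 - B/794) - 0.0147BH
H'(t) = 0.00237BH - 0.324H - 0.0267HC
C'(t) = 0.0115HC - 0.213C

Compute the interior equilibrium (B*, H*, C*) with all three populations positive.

From dC/dt = 0: 0.0115H* = 0.213, so H* = 18.5.
From dB/dt = 0: 1.03(1 - B*/794) = 0.0147·18.5, giving B* = 794·(1 - 0.264) = 584.
From dH/dt = 0: 0.00237·584 - 0.324 = 0.0267C*, so C* = 1.06/0.0267 = 39.7.

B* ≈ 584, H* ≈ 18.5, C* ≈ 39.7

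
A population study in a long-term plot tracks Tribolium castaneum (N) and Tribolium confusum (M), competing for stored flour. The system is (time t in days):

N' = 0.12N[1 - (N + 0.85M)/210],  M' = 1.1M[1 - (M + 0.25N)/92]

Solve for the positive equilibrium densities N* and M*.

Setting both brackets to zero gives the nullclines N + 0.85M = 210 and 0.25N + M = 92.
Substituting M = 92 - 0.25N into the first: N(1 - 0.85·0.25) = 210 - 0.85·92.
So N* = 132/0.787 = 167, and then M* = 92 - 0.25·167 = 50.2.

N* ≈ 167, M* ≈ 50.2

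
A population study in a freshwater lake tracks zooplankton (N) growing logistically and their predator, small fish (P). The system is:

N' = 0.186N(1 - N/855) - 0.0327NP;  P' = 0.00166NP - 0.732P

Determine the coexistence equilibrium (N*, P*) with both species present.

From dP/dt = 0 with P > 0: 0.00166N* = 0.732, so N* = 441.
Substitute into dN/dt = 0: 0.186(1 - 441/855) = 0.0327P*.
The bracket is 0.484, giving P* = 0.0901/0.0327 = 2.75.

N* ≈ 441, P* ≈ 2.75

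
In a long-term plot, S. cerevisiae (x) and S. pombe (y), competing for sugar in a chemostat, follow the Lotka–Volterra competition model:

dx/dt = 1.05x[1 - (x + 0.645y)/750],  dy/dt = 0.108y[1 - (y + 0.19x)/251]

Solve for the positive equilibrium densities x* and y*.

Setting both brackets to zero gives the nullclines x + 0.645y = 750 and 0.19x + y = 251.
Substituting y = 251 - 0.19x into the first: x(1 - 0.645·0.19) = 750 - 0.645·251.
So x* = 588/0.877 = 670, and then y* = 251 - 0.19·670 = 124.

x* ≈ 670, y* ≈ 124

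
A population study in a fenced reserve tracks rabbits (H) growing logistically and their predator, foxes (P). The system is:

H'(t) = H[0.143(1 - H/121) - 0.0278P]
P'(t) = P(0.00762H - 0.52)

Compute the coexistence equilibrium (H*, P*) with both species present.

H* ≈ 68.2, P* ≈ 2.24

From dP/dt = 0 with P > 0: 0.00762H* = 0.52, so H* = 68.2.
Substitute into dH/dt = 0: 0.143(1 - 68.2/121) = 0.0278P*.
The bracket is 0.436, giving P* = 0.0624/0.0278 = 2.24.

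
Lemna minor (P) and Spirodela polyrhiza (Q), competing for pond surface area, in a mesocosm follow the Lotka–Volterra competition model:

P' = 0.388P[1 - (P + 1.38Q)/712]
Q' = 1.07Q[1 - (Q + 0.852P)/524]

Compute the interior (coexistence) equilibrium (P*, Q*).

P* ≈ 63.3, Q* ≈ 470

Setting both brackets to zero gives the nullclines P + 1.38Q = 712 and 0.852P + Q = 524.
Substituting Q = 524 - 0.852P into the first: P(1 - 1.38·0.852) = 712 - 1.38·524.
So P* = -11.1/-0.176 = 63.3, and then Q* = 524 - 0.852·63.3 = 470.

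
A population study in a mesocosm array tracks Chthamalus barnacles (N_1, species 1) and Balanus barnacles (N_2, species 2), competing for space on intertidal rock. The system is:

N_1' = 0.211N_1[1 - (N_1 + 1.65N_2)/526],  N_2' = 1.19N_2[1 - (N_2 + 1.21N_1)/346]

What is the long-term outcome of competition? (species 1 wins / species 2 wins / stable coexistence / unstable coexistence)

unstable coexistence (outcome depends on initial conditions)

Compare the nullcline intercepts: K1/α12 = 526/1.65 = 319 < K2 = 346; K2/α21 = 346/1.21 = 286 < K1 = 526.
Since both are reversed, neither can invade when rare; the interior point is a saddle.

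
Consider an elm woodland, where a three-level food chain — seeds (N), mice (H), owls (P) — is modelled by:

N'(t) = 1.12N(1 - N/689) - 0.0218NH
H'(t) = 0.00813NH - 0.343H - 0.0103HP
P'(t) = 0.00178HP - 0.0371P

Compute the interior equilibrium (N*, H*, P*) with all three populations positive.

N* ≈ 409, H* ≈ 20.8, P* ≈ 290

From dP/dt = 0: 0.00178H* = 0.0371, so H* = 20.8.
From dN/dt = 0: 1.12(1 - N*/689) = 0.0218·20.8, giving N* = 689·(1 - 0.406) = 409.
From dH/dt = 0: 0.00813·409 - 0.343 = 0.0103P*, so P* = 2.99/0.0103 = 290.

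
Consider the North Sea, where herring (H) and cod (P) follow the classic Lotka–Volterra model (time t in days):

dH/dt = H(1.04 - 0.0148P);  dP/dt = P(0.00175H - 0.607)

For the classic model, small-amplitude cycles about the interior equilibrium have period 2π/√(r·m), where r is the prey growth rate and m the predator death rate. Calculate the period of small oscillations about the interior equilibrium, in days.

T ≈ 7.91 days

Here r = 1.04 and m = 0.607, so r·m = 0.631.
ω = √0.631 = 0.795 per day, hence T = 2π/ω ≈ 7.91 days.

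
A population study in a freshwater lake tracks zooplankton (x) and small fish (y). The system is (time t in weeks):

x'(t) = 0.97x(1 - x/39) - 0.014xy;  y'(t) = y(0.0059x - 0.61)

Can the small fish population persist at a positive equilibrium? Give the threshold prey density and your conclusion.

Threshold x = 103; K < 103, so no, the predator goes extinct.

The predator equation gives dy/dt > 0 only when x > 0.61/0.0059 = 103.
Without the predator, x → K = 39. Since 39 < 103, the predator cannot invade.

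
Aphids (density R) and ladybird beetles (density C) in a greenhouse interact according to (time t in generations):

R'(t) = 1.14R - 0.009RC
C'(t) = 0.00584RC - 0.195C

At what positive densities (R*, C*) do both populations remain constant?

Set dC/dt = 0 with C > 0: 0.00584R - 0.195 = 0, so R* = 0.195/0.00584 = 33.4.
Set dR/dt = 0 with R > 0: 1.14 - 0.009C = 0, so C* = 1.14/0.009 = 127.

R* ≈ 33.4, C* ≈ 127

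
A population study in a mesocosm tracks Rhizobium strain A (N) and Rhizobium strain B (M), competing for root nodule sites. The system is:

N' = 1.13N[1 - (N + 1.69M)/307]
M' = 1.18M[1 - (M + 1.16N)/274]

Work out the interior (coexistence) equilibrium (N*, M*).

N* ≈ 162, M* ≈ 85.5

Setting both brackets to zero gives the nullclines N + 1.69M = 307 and 1.16N + M = 274.
Substituting M = 274 - 1.16N into the first: N(1 - 1.69·1.16) = 307 - 1.69·274.
So N* = -156/-0.96 = 162, and then M* = 274 - 1.16·162 = 85.5.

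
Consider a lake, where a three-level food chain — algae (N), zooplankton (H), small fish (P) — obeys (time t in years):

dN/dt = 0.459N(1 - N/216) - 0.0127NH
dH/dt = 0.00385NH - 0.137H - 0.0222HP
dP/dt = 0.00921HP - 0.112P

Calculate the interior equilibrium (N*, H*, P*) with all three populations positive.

From dP/dt = 0: 0.00921H* = 0.112, so H* = 12.2.
From dN/dt = 0: 0.459(1 - N*/216) = 0.0127·12.2, giving N* = 216·(1 - 0.336) = 143.
From dH/dt = 0: 0.00385·143 - 0.137 = 0.0222P*, so P* = 0.415/0.0222 = 18.7.

N* ≈ 143, H* ≈ 12.2, P* ≈ 18.7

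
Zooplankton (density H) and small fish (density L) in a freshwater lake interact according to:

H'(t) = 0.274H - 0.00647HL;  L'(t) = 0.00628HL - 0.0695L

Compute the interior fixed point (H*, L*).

H* ≈ 11.1, L* ≈ 42.3

Set dL/dt = 0 with L > 0: 0.00628H - 0.0695 = 0, so H* = 0.0695/0.00628 = 11.1.
Set dH/dt = 0 with H > 0: 0.274 - 0.00647L = 0, so L* = 0.274/0.00647 = 42.3.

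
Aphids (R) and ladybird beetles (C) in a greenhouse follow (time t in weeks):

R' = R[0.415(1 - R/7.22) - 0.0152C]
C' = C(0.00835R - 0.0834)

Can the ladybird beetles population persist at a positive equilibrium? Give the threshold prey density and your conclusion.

The predator equation gives dC/dt > 0 only when R > 0.0834/0.00835 = 9.99.
Without the predator, R → K = 7.22. Since 7.22 < 9.99, the predator cannot invade.

Threshold R = 9.99; K < 9.99, so no, the predator goes extinct.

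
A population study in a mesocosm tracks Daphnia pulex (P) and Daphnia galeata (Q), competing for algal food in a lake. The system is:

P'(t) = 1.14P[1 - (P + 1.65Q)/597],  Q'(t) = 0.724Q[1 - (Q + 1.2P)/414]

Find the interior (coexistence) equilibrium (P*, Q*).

P* ≈ 87.9, Q* ≈ 309

Setting both brackets to zero gives the nullclines P + 1.65Q = 597 and 1.2P + Q = 414.
Substituting Q = 414 - 1.2P into the first: P(1 - 1.65·1.2) = 597 - 1.65·414.
So P* = -86.1/-0.98 = 87.9, and then Q* = 414 - 1.2·87.9 = 309.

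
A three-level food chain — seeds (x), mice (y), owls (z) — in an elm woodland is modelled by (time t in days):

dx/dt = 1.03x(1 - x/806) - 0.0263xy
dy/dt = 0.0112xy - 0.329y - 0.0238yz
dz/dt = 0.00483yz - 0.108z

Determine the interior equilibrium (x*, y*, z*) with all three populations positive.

x* ≈ 346, y* ≈ 22.4, z* ≈ 149

From dz/dt = 0: 0.00483y* = 0.108, so y* = 22.4.
From dx/dt = 0: 1.03(1 - x*/806) = 0.0263·22.4, giving x* = 806·(1 - 0.571) = 346.
From dy/dt = 0: 0.0112·346 - 0.329 = 0.0238z*, so z* = 3.54/0.0238 = 149.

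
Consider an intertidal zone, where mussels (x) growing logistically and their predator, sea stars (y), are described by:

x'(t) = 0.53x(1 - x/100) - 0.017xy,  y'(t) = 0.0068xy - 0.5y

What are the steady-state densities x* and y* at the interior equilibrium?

From dy/dt = 0 with y > 0: 0.0068x* = 0.5, so x* = 73.5.
Substitute into dx/dt = 0: 0.53(1 - 73.5/100) = 0.017y*.
The bracket is 0.265, giving y* = 0.14/0.017 = 8.25.

x* ≈ 73.5, y* ≈ 8.25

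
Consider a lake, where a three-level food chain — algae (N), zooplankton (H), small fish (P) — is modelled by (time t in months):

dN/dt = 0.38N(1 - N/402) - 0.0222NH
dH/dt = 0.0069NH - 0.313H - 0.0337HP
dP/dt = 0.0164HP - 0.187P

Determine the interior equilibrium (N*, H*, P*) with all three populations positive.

From dP/dt = 0: 0.0164H* = 0.187, so H* = 11.4.
From dN/dt = 0: 0.38(1 - N*/402) = 0.0222·11.4, giving N* = 402·(1 - 0.666) = 134.
From dH/dt = 0: 0.0069·134 - 0.313 = 0.0337P*, so P* = 0.613/0.0337 = 18.2.

N* ≈ 134, H* ≈ 11.4, P* ≈ 18.2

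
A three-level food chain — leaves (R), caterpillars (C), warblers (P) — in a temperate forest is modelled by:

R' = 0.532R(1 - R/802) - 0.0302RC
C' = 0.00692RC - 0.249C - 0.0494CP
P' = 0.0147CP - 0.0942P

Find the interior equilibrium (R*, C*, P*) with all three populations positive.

From dP/dt = 0: 0.0147C* = 0.0942, so C* = 6.41.
From dR/dt = 0: 0.532(1 - R*/802) = 0.0302·6.41, giving R* = 802·(1 - 0.364) = 510.
From dC/dt = 0: 0.00692·510 - 0.249 = 0.0494P*, so P* = 3.28/0.0494 = 66.4.

R* ≈ 510, C* ≈ 6.41, P* ≈ 66.4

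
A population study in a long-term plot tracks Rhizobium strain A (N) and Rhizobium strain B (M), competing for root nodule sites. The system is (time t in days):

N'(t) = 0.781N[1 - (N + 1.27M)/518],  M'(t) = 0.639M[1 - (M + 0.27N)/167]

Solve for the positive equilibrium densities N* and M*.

Setting both brackets to zero gives the nullclines N + 1.27M = 518 and 0.27N + M = 167.
Substituting M = 167 - 0.27N into the first: N(1 - 1.27·0.27) = 518 - 1.27·167.
So N* = 306/0.657 = 466, and then M* = 167 - 0.27·466 = 41.3.

N* ≈ 466, M* ≈ 41.3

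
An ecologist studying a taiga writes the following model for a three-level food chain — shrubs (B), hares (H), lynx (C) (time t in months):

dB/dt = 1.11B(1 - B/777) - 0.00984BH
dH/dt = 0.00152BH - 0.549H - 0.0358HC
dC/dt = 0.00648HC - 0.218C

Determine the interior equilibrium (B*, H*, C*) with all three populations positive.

B* ≈ 545, H* ≈ 33.6, C* ≈ 7.82

From dC/dt = 0: 0.00648H* = 0.218, so H* = 33.6.
From dB/dt = 0: 1.11(1 - B*/777) = 0.00984·33.6, giving B* = 777·(1 - 0.298) = 545.
From dH/dt = 0: 0.00152·545 - 0.549 = 0.0358C*, so C* = 0.28/0.0358 = 7.82.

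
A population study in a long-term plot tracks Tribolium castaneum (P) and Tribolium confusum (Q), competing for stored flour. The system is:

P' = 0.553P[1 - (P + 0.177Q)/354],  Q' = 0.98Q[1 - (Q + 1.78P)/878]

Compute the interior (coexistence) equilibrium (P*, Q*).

P* ≈ 290, Q* ≈ 362

Setting both brackets to zero gives the nullclines P + 0.177Q = 354 and 1.78P + Q = 878.
Substituting Q = 878 - 1.78P into the first: P(1 - 0.177·1.78) = 354 - 0.177·878.
So P* = 199/0.685 = 290, and then Q* = 878 - 1.78·290 = 362.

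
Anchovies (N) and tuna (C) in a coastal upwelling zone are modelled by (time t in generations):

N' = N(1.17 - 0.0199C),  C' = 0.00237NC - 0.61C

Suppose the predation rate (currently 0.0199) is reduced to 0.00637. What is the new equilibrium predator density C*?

At the interior fixed point, setting dN/dt = 0 with N > 0 fixes C* = (prey growth rate)/(NC coefficient) — independent of the other coefficients.
With the change, C* = 1.17/0.00637 = 184; it rises from 58.8.

C* ≈ 184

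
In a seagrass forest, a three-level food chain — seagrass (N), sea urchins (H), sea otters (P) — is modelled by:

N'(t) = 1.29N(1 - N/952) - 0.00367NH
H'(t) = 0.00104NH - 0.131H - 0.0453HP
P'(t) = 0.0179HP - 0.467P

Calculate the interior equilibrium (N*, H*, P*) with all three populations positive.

N* ≈ 881, H* ≈ 26.1, P* ≈ 17.3

From dP/dt = 0: 0.0179H* = 0.467, so H* = 26.1.
From dN/dt = 0: 1.29(1 - N*/952) = 0.00367·26.1, giving N* = 952·(1 - 0.0742) = 881.
From dH/dt = 0: 0.00104·881 - 0.131 = 0.0453P*, so P* = 0.786/0.0453 = 17.3.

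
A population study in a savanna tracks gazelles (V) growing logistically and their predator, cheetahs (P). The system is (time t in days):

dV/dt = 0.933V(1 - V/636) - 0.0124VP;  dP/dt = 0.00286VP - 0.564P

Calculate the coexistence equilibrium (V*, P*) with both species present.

V* ≈ 197, P* ≈ 51.9

From dP/dt = 0 with P > 0: 0.00286V* = 0.564, so V* = 197.
Substitute into dV/dt = 0: 0.933(1 - 197/636) = 0.0124P*.
The bracket is 0.69, giving P* = 0.644/0.0124 = 51.9.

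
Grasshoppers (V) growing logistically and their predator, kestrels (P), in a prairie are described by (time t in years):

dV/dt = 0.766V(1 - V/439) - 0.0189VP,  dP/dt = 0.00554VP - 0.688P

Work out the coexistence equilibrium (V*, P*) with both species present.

From dP/dt = 0 with P > 0: 0.00554V* = 0.688, so V* = 124.
Substitute into dV/dt = 0: 0.766(1 - 124/439) = 0.0189P*.
The bracket is 0.717, giving P* = 0.549/0.0189 = 29.1.

V* ≈ 124, P* ≈ 29.1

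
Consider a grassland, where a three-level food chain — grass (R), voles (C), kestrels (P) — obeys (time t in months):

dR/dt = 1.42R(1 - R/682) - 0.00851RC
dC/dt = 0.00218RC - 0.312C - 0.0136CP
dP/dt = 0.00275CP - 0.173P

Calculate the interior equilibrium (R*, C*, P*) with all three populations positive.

From dP/dt = 0: 0.00275C* = 0.173, so C* = 62.9.
From dR/dt = 0: 1.42(1 - R*/682) = 0.00851·62.9, giving R* = 682·(1 - 0.377) = 425.
From dC/dt = 0: 0.00218·425 - 0.312 = 0.0136P*, so P* = 0.614/0.0136 = 45.2.

R* ≈ 425, C* ≈ 62.9, P* ≈ 45.2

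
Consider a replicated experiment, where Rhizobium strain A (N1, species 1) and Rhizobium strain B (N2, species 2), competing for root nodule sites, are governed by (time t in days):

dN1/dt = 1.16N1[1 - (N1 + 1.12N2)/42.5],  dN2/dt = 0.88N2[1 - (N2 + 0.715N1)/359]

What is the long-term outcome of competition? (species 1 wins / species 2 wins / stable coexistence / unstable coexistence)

Compare the nullcline intercepts: K1/α12 = 42.5/1.12 = 37.9 < K2 = 359; K2/α21 = 359/0.715 = 502 > K1 = 42.5.
Since the inequalities point opposite ways, species 2 can invade but species 1 cannot.

species 2 excludes species 1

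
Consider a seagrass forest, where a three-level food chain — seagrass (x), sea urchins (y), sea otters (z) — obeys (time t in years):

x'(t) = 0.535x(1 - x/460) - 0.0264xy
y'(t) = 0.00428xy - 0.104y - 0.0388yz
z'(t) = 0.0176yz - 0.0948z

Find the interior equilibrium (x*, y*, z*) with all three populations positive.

x* ≈ 338, y* ≈ 5.39, z* ≈ 34.6

From dz/dt = 0: 0.0176y* = 0.0948, so y* = 5.39.
From dx/dt = 0: 0.535(1 - x*/460) = 0.0264·5.39, giving x* = 460·(1 - 0.266) = 338.
From dy/dt = 0: 0.00428·338 - 0.104 = 0.0388z*, so z* = 1.34/0.0388 = 34.6.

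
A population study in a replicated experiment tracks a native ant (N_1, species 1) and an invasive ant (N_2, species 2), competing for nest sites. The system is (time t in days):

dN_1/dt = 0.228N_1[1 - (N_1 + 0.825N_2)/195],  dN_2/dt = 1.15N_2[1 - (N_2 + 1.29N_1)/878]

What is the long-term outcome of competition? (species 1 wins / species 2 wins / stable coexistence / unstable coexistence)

Compare the nullcline intercepts: K1/α12 = 195/0.825 = 236 < K2 = 878; K2/α21 = 878/1.29 = 681 > K1 = 195.
Since the inequalities point opposite ways, species 2 can invade but species 1 cannot.

species 2 excludes species 1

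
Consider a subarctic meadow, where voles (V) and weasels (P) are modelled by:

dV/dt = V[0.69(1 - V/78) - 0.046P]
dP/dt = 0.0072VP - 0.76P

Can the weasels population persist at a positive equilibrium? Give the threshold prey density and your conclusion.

Threshold V = 106; K < 106, so no, the predator goes extinct.

The predator equation gives dP/dt > 0 only when V > 0.76/0.0072 = 106.
Without the predator, V → K = 78. Since 78 < 106, the predator cannot invade.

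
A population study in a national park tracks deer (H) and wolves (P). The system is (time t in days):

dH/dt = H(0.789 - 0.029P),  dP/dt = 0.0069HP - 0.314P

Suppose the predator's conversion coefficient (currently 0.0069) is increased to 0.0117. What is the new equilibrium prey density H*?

H* ≈ 26.8

At the interior fixed point, setting dP/dt = 0 with P > 0 fixes H* = (predator death rate)/(HP coefficient) — independent of the other coefficients.
With the change, H* = 0.314/0.0117 = 26.8; it falls from 45.5.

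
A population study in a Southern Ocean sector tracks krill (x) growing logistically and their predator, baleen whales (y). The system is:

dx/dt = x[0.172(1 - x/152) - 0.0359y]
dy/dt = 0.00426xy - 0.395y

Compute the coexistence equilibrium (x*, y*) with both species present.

x* ≈ 92.7, y* ≈ 1.87

From dy/dt = 0 with y > 0: 0.00426x* = 0.395, so x* = 92.7.
Substitute into dx/dt = 0: 0.172(1 - 92.7/152) = 0.0359y*.
The bracket is 0.39, giving y* = 0.0671/0.0359 = 1.87.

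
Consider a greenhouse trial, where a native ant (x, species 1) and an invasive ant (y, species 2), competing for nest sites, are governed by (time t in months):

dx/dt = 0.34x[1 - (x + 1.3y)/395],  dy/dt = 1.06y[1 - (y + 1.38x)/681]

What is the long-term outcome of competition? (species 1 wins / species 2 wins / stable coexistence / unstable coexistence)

Compare the nullcline intercepts: K1/α12 = 395/1.3 = 304 < K2 = 681; K2/α21 = 681/1.38 = 493 > K1 = 395.
Since the inequalities point opposite ways, species 2 can invade but species 1 cannot.

species 2 excludes species 1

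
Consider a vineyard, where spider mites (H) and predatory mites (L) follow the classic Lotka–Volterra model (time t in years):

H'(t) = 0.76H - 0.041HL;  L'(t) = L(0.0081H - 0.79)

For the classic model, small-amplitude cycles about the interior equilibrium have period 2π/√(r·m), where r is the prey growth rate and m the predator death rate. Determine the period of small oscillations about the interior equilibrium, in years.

T ≈ 8.11 years

Here r = 0.76 and m = 0.79, so r·m = 0.6.
ω = √0.6 = 0.775 per year, hence T = 2π/ω ≈ 8.11 years.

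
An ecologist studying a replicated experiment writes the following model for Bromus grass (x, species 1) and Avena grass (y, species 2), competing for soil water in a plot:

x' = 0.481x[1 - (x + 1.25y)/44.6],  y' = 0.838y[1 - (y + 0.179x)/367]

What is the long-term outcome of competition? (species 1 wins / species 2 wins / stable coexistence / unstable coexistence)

species 2 excludes species 1

Compare the nullcline intercepts: K1/α12 = 44.6/1.25 = 35.7 < K2 = 367; K2/α21 = 367/0.179 = 2050 > K1 = 44.6.
Since the inequalities point opposite ways, species 2 can invade but species 1 cannot.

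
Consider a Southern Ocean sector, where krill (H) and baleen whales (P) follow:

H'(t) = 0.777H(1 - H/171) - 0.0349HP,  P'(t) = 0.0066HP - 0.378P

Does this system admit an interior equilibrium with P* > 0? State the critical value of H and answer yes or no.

The predator equation gives dP/dt > 0 only when H > 0.378/0.0066 = 57.3.
Without the predator, H → K = 171. Since 171 > 57.3, the predator can invade and persist.

Threshold H = 57.3; K > 57.3, so yes, the predator persists.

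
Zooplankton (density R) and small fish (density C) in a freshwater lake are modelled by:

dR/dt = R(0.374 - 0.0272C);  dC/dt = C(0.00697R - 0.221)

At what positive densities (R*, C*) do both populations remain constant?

Set dC/dt = 0 with C > 0: 0.00697R - 0.221 = 0, so R* = 0.221/0.00697 = 31.7.
Set dR/dt = 0 with R > 0: 0.374 - 0.0272C = 0, so C* = 0.374/0.0272 = 13.8.

R* ≈ 31.7, C* ≈ 13.8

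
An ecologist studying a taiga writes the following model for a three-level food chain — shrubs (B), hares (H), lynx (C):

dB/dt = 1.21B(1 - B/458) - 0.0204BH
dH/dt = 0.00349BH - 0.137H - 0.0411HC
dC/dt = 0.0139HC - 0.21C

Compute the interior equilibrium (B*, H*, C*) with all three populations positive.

From dC/dt = 0: 0.0139H* = 0.21, so H* = 15.1.
From dB/dt = 0: 1.21(1 - B*/458) = 0.0204·15.1, giving B* = 458·(1 - 0.255) = 341.
From dH/dt = 0: 0.00349·341 - 0.137 = 0.0411C*, so C* = 1.05/0.0411 = 25.7.

B* ≈ 341, H* ≈ 15.1, C* ≈ 25.7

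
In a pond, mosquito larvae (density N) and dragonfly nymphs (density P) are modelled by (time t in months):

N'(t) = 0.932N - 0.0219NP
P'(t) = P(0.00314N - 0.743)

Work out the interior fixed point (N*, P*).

N* ≈ 237, P* ≈ 42.6

Set dP/dt = 0 with P > 0: 0.00314N - 0.743 = 0, so N* = 0.743/0.00314 = 237.
Set dN/dt = 0 with N > 0: 0.932 - 0.0219P = 0, so P* = 0.932/0.0219 = 42.6.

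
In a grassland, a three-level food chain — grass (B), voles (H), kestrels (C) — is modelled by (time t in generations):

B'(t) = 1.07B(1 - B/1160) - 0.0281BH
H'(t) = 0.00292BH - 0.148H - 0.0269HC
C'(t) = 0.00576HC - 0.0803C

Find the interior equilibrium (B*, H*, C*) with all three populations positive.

B* ≈ 735, H* ≈ 13.9, C* ≈ 74.3

From dC/dt = 0: 0.00576H* = 0.0803, so H* = 13.9.
From dB/dt = 0: 1.07(1 - B*/1160) = 0.0281·13.9, giving B* = 1160·(1 - 0.366) = 735.
From dH/dt = 0: 0.00292·735 - 0.148 = 0.0269C*, so C* = 2/0.0269 = 74.3.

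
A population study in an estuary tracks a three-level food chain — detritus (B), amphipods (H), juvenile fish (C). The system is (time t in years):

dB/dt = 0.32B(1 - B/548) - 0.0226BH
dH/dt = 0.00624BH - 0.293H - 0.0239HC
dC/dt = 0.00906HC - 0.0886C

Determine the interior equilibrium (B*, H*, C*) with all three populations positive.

From dC/dt = 0: 0.00906H* = 0.0886, so H* = 9.78.
From dB/dt = 0: 0.32(1 - B*/548) = 0.0226·9.78, giving B* = 548·(1 - 0.691) = 170.
From dH/dt = 0: 0.00624·170 - 0.293 = 0.0239C*, so C* = 0.765/0.0239 = 32.

B* ≈ 170, H* ≈ 9.78, C* ≈ 32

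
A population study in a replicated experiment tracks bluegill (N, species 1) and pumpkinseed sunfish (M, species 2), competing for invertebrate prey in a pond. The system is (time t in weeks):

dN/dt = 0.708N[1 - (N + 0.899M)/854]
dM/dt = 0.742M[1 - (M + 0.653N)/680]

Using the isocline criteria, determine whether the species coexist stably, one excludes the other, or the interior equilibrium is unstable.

Compare the nullcline intercepts: K1/α12 = 854/0.899 = 950 > K2 = 680; K2/α21 = 680/0.653 = 1040 > K1 = 854.
Since both inequalities hold, each species can invade when rare, so the interior equilibrium is stable.

stable coexistence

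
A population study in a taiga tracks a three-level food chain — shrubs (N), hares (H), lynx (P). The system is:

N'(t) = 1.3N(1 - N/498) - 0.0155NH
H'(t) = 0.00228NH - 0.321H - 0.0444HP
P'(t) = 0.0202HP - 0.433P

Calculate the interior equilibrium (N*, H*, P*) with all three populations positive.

From dP/dt = 0: 0.0202H* = 0.433, so H* = 21.4.
From dN/dt = 0: 1.3(1 - N*/498) = 0.0155·21.4, giving N* = 498·(1 - 0.256) = 371.
From dH/dt = 0: 0.00228·371 - 0.321 = 0.0444P*, so P* = 0.524/0.0444 = 11.8.

N* ≈ 371, H* ≈ 21.4, P* ≈ 11.8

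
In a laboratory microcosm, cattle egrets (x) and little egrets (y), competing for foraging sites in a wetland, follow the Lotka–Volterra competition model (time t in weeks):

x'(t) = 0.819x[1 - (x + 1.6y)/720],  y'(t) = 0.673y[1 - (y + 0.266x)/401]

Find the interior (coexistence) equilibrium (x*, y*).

Setting both brackets to zero gives the nullclines x + 1.6y = 720 and 0.266x + y = 401.
Substituting y = 401 - 0.266x into the first: x(1 - 1.6·0.266) = 720 - 1.6·401.
So x* = 78.4/0.574 = 136, and then y* = 401 - 0.266·136 = 365.

x* ≈ 136, y* ≈ 365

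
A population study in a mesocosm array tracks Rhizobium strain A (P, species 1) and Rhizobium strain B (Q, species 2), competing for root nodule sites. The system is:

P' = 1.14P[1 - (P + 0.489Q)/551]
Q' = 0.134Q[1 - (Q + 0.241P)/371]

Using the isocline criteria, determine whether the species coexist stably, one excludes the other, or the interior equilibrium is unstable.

Compare the nullcline intercepts: K1/α12 = 551/0.489 = 1130 > K2 = 371; K2/α21 = 371/0.241 = 1540 > K1 = 551.
Since both inequalities hold, each species can invade when rare, so the interior equilibrium is stable.

stable coexistence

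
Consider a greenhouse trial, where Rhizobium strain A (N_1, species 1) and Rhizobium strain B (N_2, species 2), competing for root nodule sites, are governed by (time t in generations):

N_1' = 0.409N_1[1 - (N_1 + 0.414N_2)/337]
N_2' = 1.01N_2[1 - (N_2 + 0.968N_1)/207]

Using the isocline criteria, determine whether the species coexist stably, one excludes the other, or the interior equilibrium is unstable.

species 1 excludes species 2

Compare the nullcline intercepts: K1/α12 = 337/0.414 = 814 > K2 = 207; K2/α21 = 207/0.968 = 214 < K1 = 337.
Since the inequalities point opposite ways, species 1 can invade but species 2 cannot.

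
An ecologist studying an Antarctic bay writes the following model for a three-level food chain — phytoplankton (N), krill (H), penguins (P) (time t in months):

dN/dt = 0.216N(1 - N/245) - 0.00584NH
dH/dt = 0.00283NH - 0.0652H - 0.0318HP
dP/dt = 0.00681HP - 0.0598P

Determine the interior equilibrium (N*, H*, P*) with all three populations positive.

From dP/dt = 0: 0.00681H* = 0.0598, so H* = 8.78.
From dN/dt = 0: 0.216(1 - N*/245) = 0.00584·8.78, giving N* = 245·(1 - 0.237) = 187.
From dH/dt = 0: 0.00283·187 - 0.0652 = 0.0318P*, so P* = 0.464/0.0318 = 14.6.

N* ≈ 187, H* ≈ 8.78, P* ≈ 14.6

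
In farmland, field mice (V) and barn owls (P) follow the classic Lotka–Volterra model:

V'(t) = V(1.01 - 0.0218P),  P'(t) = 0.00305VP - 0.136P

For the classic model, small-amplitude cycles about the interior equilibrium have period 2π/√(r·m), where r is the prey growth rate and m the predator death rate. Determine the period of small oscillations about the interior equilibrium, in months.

T ≈ 17 months

Here r = 1.01 and m = 0.136, so r·m = 0.137.
ω = √0.137 = 0.371 per month, hence T = 2π/ω ≈ 17 months.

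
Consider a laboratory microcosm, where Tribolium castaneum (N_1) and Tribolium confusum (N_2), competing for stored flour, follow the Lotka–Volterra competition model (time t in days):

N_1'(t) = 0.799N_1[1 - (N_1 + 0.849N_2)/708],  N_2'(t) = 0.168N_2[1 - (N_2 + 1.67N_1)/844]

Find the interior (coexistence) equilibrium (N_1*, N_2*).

N_1* ≈ 20.5, N_2* ≈ 810

Setting both brackets to zero gives the nullclines N_1 + 0.849N_2 = 708 and 1.67N_1 + N_2 = 844.
Substituting N_2 = 844 - 1.67N_1 into the first: N_1(1 - 0.849·1.67) = 708 - 0.849·844.
So N_1* = -8.56/-0.418 = 20.5, and then N_2* = 844 - 1.67·20.5 = 810.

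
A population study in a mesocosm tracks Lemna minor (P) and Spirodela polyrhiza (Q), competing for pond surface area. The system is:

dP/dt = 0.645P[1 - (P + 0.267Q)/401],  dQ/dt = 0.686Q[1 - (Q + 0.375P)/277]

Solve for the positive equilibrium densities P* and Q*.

P* ≈ 363, Q* ≈ 141

Setting both brackets to zero gives the nullclines P + 0.267Q = 401 and 0.375P + Q = 277.
Substituting Q = 277 - 0.375P into the first: P(1 - 0.267·0.375) = 401 - 0.267·277.
So P* = 327/0.9 = 363, and then Q* = 277 - 0.375·363 = 141.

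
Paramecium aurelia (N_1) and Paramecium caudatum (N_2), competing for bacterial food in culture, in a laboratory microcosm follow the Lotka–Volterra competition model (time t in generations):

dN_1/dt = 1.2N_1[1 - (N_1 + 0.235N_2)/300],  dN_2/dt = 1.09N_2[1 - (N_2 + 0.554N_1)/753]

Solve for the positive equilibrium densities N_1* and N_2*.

Setting both brackets to zero gives the nullclines N_1 + 0.235N_2 = 300 and 0.554N_1 + N_2 = 753.
Substituting N_2 = 753 - 0.554N_1 into the first: N_1(1 - 0.235·0.554) = 300 - 0.235·753.
So N_1* = 123/0.87 = 141, and then N_2* = 753 - 0.554·141 = 675.

N_1* ≈ 141, N_2* ≈ 675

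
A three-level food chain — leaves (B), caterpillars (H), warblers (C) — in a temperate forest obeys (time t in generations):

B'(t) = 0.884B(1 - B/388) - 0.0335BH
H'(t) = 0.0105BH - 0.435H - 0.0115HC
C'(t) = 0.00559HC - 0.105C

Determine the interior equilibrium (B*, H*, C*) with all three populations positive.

From dC/dt = 0: 0.00559H* = 0.105, so H* = 18.8.
From dB/dt = 0: 0.884(1 - B*/388) = 0.0335·18.8, giving B* = 388·(1 - 0.712) = 112.
From dH/dt = 0: 0.0105·112 - 0.435 = 0.0115C*, so C* = 0.739/0.0115 = 64.3.

B* ≈ 112, H* ≈ 18.8, C* ≈ 64.3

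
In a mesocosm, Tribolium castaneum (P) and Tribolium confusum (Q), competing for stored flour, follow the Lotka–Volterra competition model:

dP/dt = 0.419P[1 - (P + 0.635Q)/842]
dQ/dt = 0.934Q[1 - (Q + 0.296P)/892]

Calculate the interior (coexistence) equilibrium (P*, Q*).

P* ≈ 339, Q* ≈ 792

Setting both brackets to zero gives the nullclines P + 0.635Q = 842 and 0.296P + Q = 892.
Substituting Q = 892 - 0.296P into the first: P(1 - 0.635·0.296) = 842 - 0.635·892.
So P* = 276/0.812 = 339, and then Q* = 892 - 0.296·339 = 792.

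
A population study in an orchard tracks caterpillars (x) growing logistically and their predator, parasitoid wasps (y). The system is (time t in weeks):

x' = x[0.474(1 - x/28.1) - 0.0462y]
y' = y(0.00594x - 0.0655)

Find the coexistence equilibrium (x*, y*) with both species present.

x* ≈ 11, y* ≈ 6.23

From dy/dt = 0 with y > 0: 0.00594x* = 0.0655, so x* = 11.
Substitute into dx/dt = 0: 0.474(1 - 11/28.1) = 0.0462y*.
The bracket is 0.608, giving y* = 0.288/0.0462 = 6.23.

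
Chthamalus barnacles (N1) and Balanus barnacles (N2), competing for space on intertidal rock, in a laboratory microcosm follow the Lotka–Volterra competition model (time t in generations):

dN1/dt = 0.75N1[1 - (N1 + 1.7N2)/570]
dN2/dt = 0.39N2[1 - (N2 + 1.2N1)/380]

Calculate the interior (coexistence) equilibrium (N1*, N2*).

Setting both brackets to zero gives the nullclines N1 + 1.7N2 = 570 and 1.2N1 + N2 = 380.
Substituting N2 = 380 - 1.2N1 into the first: N1(1 - 1.7·1.2) = 570 - 1.7·380.
So N1* = -76/-1.04 = 73.1, and then N2* = 380 - 1.2·73.1 = 292.

N1* ≈ 73.1, N2* ≈ 292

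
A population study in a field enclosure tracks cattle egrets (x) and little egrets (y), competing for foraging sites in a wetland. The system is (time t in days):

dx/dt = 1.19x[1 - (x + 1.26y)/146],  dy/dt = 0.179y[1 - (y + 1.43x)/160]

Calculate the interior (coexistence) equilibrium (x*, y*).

x* ≈ 69.3, y* ≈ 60.8

Setting both brackets to zero gives the nullclines x + 1.26y = 146 and 1.43x + y = 160.
Substituting y = 160 - 1.43x into the first: x(1 - 1.26·1.43) = 146 - 1.26·160.
So x* = -55.6/-0.802 = 69.3, and then y* = 160 - 1.43·69.3 = 60.8.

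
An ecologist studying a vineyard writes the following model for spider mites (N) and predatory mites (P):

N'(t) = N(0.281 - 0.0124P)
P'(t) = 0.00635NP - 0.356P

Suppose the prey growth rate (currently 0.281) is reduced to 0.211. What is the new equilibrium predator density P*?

At the interior fixed point, setting dN/dt = 0 with N > 0 fixes P* = (prey growth rate)/(NP coefficient) — independent of the other coefficients.
With the change, P* = 0.211/0.0124 = 17; it falls from 22.7.

P* ≈ 17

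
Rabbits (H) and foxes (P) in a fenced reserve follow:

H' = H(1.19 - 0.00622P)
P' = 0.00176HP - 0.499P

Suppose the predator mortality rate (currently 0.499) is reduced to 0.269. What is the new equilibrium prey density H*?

H* ≈ 153

At the interior fixed point, setting dP/dt = 0 with P > 0 fixes H* = (predator death rate)/(HP coefficient) — independent of the other coefficients.
With the change, H* = 0.269/0.00176 = 153; it falls from 284.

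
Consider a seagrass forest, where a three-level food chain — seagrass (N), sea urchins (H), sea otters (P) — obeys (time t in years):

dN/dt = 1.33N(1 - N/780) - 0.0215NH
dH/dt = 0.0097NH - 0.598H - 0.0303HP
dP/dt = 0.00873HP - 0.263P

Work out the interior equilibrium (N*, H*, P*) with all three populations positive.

N* ≈ 400, H* ≈ 30.1, P* ≈ 108

From dP/dt = 0: 0.00873H* = 0.263, so H* = 30.1.
From dN/dt = 0: 1.33(1 - N*/780) = 0.0215·30.1, giving N* = 780·(1 - 0.487) = 400.
From dH/dt = 0: 0.0097·400 - 0.598 = 0.0303P*, so P* = 3.28/0.0303 = 108.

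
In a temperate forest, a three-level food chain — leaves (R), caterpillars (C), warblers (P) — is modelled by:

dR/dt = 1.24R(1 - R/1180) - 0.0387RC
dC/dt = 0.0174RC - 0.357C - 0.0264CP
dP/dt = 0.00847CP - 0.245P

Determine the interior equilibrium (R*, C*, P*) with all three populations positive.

From dP/dt = 0: 0.00847C* = 0.245, so C* = 28.9.
From dR/dt = 0: 1.24(1 - R*/1180) = 0.0387·28.9, giving R* = 1180·(1 - 0.903) = 115.
From dC/dt = 0: 0.0174·115 - 0.357 = 0.0264P*, so P* = 1.64/0.0264 = 62.1.

R* ≈ 115, C* ≈ 28.9, P* ≈ 62.1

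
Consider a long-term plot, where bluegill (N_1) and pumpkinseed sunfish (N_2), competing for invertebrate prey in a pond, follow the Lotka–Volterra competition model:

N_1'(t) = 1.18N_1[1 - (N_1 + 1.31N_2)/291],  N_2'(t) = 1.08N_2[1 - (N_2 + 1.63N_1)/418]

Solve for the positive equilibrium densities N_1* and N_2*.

Setting both brackets to zero gives the nullclines N_1 + 1.31N_2 = 291 and 1.63N_1 + N_2 = 418.
Substituting N_2 = 418 - 1.63N_1 into the first: N_1(1 - 1.31·1.63) = 291 - 1.31·418.
So N_1* = -257/-1.14 = 226, and then N_2* = 418 - 1.63·226 = 49.6.

N_1* ≈ 226, N_2* ≈ 49.6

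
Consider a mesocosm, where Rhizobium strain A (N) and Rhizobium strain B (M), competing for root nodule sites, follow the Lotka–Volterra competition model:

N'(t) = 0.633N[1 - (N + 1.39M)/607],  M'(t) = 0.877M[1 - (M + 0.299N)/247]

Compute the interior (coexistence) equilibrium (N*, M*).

N* ≈ 451, M* ≈ 112

Setting both brackets to zero gives the nullclines N + 1.39M = 607 and 0.299N + M = 247.
Substituting M = 247 - 0.299N into the first: N(1 - 1.39·0.299) = 607 - 1.39·247.
So N* = 264/0.584 = 451, and then M* = 247 - 0.299·451 = 112.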